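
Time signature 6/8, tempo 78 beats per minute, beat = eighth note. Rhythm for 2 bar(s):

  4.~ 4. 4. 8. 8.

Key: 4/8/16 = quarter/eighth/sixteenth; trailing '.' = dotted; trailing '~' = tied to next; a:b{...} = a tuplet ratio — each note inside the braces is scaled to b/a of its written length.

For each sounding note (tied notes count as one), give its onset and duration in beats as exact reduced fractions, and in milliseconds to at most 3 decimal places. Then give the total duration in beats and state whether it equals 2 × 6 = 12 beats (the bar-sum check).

1) 0.0ms=0b +4615.385ms=6b
2) 4615.385ms=6b +2307.692ms=3b
3) 6923.077ms=9b +1153.846ms=3/2b
4) 8076.923ms=21/2b +1153.846ms=3/2b
Σ=12b of 12 (78bpm 6/8) — PASS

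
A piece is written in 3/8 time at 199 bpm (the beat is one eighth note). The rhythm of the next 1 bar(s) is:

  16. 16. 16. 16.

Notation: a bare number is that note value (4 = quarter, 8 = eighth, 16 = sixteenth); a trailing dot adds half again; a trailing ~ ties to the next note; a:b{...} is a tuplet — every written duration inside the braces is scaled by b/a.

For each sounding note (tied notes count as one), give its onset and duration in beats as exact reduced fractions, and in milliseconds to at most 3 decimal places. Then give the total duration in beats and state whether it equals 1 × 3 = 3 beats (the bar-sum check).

1) 0.0ms=0b +226.131ms=3/4b
2) 226.131ms=3/4b +226.131ms=3/4b
3) 452.261ms=3/2b +226.131ms=3/4b
4) 678.392ms=9/4b +226.131ms=3/4b
Σ=3b of 3 (199bpm 3/8) — PASS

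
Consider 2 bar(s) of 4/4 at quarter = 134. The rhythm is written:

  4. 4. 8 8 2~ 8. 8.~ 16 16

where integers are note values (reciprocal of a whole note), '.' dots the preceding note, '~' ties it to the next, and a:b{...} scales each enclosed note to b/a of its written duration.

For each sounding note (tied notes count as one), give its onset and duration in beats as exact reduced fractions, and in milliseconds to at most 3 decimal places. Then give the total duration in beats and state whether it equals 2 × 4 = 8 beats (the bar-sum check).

1) 0.0ms=0b +671.642ms=3/2b
2) 671.642ms=3/2b +671.642ms=3/2b
3) 1343.284ms=3b +223.881ms=1/2b
4) 1567.164ms=7/2b +223.881ms=1/2b
5) 1791.045ms=4b +1231.343ms=11/4b
6) 3022.388ms=27/4b +447.761ms=1b
7) 3470.149ms=31/4b +111.94ms=1/4b
Σ=8b of 8 (134bpm 4/4) — PASS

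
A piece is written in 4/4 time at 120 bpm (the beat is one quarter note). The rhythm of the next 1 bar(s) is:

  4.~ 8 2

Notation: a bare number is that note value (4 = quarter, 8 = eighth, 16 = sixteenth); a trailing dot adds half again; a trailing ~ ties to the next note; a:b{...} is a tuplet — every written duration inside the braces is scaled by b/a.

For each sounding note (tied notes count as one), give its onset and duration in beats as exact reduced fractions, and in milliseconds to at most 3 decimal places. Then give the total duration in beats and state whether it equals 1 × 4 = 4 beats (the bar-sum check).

1) 0.0ms=0b +1000.0ms=2b
2) 1000.0ms=2b +1000.0ms=2b
Σ=4b of 4 (120bpm 4/4) — PASS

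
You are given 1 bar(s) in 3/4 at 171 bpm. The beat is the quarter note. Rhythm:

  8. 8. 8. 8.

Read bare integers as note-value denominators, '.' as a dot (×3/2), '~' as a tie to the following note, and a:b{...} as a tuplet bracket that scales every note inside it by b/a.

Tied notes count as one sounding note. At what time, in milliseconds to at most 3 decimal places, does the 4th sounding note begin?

1. 0.0ms @ 0 + 263.158ms (3/4)
2. 263.158ms @ 3/4 + 263.158ms (3/4)
3. 526.316ms @ 3/2 + 263.158ms (3/4)
4. 789.474ms @ 9/4 + 263.158ms (3/4)

note 4 onset = 9/4b = 789.474ms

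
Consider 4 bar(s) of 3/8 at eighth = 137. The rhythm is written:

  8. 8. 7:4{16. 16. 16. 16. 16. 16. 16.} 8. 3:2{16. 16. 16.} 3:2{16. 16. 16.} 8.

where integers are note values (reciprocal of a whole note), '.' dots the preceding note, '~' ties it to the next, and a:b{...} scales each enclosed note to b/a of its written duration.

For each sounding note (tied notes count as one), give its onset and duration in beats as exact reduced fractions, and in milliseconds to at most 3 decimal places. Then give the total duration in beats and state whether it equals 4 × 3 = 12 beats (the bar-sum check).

1) 0.0ms=0b +656.934ms=3/2b
2) 656.934ms=3/2b +656.934ms=3/2b
3) 1313.869ms=3b +187.696ms=3/7b
4) 1501.564ms=24/7b +187.696ms=3/7b
5) 1689.26ms=27/7b +187.696ms=3/7b
6) 1876.955ms=30/7b +187.696ms=3/7b
7) 2064.651ms=33/7b +187.696ms=3/7b
8) 2252.346ms=36/7b +187.696ms=3/7b
9) 2440.042ms=39/7b +187.696ms=3/7b
10) 2627.737ms=6b +656.934ms=3/2b
11) 3284.672ms=15/2b +218.978ms=1/2b
12) 3503.65ms=8b +218.978ms=1/2b
13) 3722.628ms=17/2b +218.978ms=1/2b
14) 3941.606ms=9b +218.978ms=1/2b
15) 4160.584ms=19/2b +218.978ms=1/2b
16) 4379.562ms=10b +218.978ms=1/2b
17) 4598.54ms=21/2b +656.934ms=3/2b
Σ=12b of 12 (137bpm 3/8) — PASS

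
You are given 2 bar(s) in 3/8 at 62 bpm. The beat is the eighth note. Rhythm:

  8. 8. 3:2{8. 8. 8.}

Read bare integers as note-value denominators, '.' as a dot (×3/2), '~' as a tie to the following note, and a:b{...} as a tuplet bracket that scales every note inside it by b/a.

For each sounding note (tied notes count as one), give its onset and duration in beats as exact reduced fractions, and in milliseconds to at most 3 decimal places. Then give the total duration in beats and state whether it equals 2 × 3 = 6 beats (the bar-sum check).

1) 0.0ms=0b +1451.613ms=3/2b
2) 1451.613ms=3/2b +1451.613ms=3/2b
3) 2903.226ms=3b +967.742ms=1b
4) 3870.968ms=4b +967.742ms=1b
5) 4838.71ms=5b +967.742ms=1b
Σ=6b of 6 (62bpm 3/8) — PASS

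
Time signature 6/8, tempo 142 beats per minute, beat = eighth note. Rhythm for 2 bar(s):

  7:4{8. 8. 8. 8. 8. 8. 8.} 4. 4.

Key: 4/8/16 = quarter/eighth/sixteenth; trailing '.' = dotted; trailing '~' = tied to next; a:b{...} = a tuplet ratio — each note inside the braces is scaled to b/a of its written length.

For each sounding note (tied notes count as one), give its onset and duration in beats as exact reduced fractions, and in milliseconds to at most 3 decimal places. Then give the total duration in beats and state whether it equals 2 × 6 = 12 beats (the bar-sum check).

1) 0.0ms=0b +362.173ms=6/7b
2) 362.173ms=6/7b +362.173ms=6/7b
3) 724.346ms=12/7b +362.173ms=6/7b
4) 1086.519ms=18/7b +362.173ms=6/7b
5) 1448.692ms=24/7b +362.173ms=6/7b
6) 1810.865ms=30/7b +362.173ms=6/7b
7) 2173.038ms=36/7b +362.173ms=6/7b
8) 2535.211ms=6b +1267.606ms=3b
9) 3802.817ms=9b +1267.606ms=3b
Σ=12b of 12 (142bpm 6/8) — PASS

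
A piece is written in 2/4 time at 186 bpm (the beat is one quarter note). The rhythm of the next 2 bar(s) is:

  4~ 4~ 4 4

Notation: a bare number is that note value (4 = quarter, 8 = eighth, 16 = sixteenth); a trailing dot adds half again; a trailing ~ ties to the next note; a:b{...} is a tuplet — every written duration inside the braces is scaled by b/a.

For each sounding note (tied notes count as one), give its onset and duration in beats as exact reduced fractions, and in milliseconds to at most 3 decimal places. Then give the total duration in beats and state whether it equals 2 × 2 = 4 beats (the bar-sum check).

1) 0.0ms=0b +967.742ms=3b
2) 967.742ms=3b +322.581ms=1b
Σ=4b of 4 (186bpm 2/4) — PASS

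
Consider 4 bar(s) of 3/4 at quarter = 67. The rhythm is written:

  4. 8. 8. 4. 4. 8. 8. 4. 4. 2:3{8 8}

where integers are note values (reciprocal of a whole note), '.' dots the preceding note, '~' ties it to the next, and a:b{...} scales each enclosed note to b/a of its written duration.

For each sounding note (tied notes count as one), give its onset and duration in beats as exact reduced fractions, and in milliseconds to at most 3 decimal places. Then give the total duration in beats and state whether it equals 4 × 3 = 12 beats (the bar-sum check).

1) 0.0ms=0b +1343.284ms=3/2b
2) 1343.284ms=3/2b +671.642ms=3/4b
3) 2014.925ms=9/4b +671.642ms=3/4b
4) 2686.567ms=3b +1343.284ms=3/2b
5) 4029.851ms=9/2b +1343.284ms=3/2b
6) 5373.134ms=6b +671.642ms=3/4b
7) 6044.776ms=27/4b +671.642ms=3/4b
8) 6716.418ms=15/2b +1343.284ms=3/2b
9) 8059.701ms=9b +1343.284ms=3/2b
10) 9402.985ms=21/2b +671.642ms=3/4b
11) 10074.627ms=45/4b +671.642ms=3/4b
Σ=12b of 12 (67bpm 3/4) — PASS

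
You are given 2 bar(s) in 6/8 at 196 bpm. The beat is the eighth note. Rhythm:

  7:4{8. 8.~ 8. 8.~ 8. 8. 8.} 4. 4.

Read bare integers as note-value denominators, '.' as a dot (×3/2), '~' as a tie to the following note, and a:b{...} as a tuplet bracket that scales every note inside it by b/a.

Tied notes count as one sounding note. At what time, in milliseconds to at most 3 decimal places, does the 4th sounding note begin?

note 4 onset = 30/7b = 1311.953ms

1. 0.0ms @ 0 + 262.391ms (6/7)
2. 262.391ms @ 6/7 + 524.781ms (12/7)
3. 787.172ms @ 18/7 + 524.781ms (12/7)
4. 1311.953ms @ 30/7 + 262.391ms (6/7)
5. 1574.344ms @ 36/7 + 262.391ms (6/7)
6. 1836.735ms @ 6 + 918.367ms (3)
7. 2755.102ms @ 9 + 918.367ms (3)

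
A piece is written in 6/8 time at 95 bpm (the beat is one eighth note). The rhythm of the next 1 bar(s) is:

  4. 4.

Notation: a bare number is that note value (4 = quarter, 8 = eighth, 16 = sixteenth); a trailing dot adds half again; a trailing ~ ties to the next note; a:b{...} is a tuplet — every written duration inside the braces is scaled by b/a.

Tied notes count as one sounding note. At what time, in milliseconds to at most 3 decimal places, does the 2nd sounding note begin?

note 2 onset = 3b = 1894.737ms

1. 0.0ms @ 0 + 1894.737ms (3)
2. 1894.737ms @ 3 + 1894.737ms (3)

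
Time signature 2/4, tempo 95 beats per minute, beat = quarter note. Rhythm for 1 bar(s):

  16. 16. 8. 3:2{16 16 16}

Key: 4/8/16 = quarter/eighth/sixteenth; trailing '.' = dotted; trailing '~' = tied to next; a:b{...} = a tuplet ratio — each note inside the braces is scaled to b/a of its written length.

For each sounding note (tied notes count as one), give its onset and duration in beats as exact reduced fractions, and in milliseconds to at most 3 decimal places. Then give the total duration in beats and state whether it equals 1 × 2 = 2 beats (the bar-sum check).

1) 0.0ms=0b +236.842ms=3/8b
2) 236.842ms=3/8b +236.842ms=3/8b
3) 473.684ms=3/4b +473.684ms=3/4b
4) 947.368ms=3/2b +105.263ms=1/6b
5) 1052.632ms=5/3b +105.263ms=1/6b
6) 1157.895ms=11/6b +105.263ms=1/6b
Σ=2b of 2 (95bpm 2/4) — PASS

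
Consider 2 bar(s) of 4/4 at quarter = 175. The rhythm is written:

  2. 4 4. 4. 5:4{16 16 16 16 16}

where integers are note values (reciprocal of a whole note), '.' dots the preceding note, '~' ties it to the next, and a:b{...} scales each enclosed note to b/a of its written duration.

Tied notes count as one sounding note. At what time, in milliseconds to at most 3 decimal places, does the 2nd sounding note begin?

note 2 onset = 3b = 1028.571ms

1. 0.0ms @ 0 + 1028.571ms (3)
2. 1028.571ms @ 3 + 342.857ms (1)
3. 1371.429ms @ 4 + 514.286ms (3/2)
4. 1885.714ms @ 11/2 + 514.286ms (3/2)
5. 2400.0ms @ 7 + 68.571ms (1/5)
6. 2468.571ms @ 36/5 + 68.571ms (1/5)
7. 2537.143ms @ 37/5 + 68.571ms (1/5)
8. 2605.714ms @ 38/5 + 68.571ms (1/5)
9. 2674.286ms @ 39/5 + 68.571ms (1/5)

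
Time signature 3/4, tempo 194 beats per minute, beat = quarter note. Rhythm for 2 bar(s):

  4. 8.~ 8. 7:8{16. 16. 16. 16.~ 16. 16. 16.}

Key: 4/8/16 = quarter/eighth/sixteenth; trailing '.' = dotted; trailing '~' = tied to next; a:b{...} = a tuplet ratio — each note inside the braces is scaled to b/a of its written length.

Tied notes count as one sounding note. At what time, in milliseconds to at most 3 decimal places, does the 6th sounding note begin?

1. 0.0ms @ 0 + 463.918ms (3/2)
2. 463.918ms @ 3/2 + 463.918ms (3/2)
3. 927.835ms @ 3 + 132.548ms (3/7)
4. 1060.383ms @ 24/7 + 132.548ms (3/7)
5. 1192.931ms @ 27/7 + 132.548ms (3/7)
6. 1325.479ms @ 30/7 + 265.096ms (6/7)
7. 1590.574ms @ 36/7 + 132.548ms (3/7)
8. 1723.122ms @ 39/7 + 132.548ms (3/7)

note 6 onset = 30/7b = 1325.479ms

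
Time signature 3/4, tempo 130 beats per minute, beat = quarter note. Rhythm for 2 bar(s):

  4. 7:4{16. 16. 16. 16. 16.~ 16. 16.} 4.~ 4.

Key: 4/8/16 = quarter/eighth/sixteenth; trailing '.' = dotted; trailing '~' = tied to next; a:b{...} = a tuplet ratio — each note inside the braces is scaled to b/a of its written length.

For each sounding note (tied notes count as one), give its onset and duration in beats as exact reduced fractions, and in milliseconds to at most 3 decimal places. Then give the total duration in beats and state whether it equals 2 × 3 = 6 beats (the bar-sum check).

1) 0.0ms=0b +692.308ms=3/2b
2) 692.308ms=3/2b +98.901ms=3/14b
3) 791.209ms=12/7b +98.901ms=3/14b
4) 890.11ms=27/14b +98.901ms=3/14b
5) 989.011ms=15/7b +98.901ms=3/14b
6) 1087.912ms=33/14b +197.802ms=3/7b
7) 1285.714ms=39/14b +98.901ms=3/14b
8) 1384.615ms=3b +1384.615ms=3b
Σ=6b of 6 (130bpm 3/4) — PASS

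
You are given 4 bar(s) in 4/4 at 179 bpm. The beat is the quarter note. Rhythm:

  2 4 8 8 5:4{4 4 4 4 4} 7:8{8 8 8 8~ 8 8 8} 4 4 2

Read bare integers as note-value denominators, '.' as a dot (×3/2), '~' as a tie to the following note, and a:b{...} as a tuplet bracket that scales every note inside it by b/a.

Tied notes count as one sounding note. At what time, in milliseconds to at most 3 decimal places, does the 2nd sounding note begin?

1. 0.0ms @ 0 + 670.391ms (2)
2. 670.391ms @ 2 + 335.196ms (1)
3. 1005.587ms @ 3 + 167.598ms (1/2)
4. 1173.184ms @ 7/2 + 167.598ms (1/2)
5. 1340.782ms @ 4 + 268.156ms (4/5)
6. 1608.939ms @ 24/5 + 268.156ms (4/5)
7. 1877.095ms @ 28/5 + 268.156ms (4/5)
8. 2145.251ms @ 32/5 + 268.156ms (4/5)
9. 2413.408ms @ 36/5 + 268.156ms (4/5)
10. 2681.564ms @ 8 + 191.54ms (4/7)
11. 2873.105ms @ 60/7 + 191.54ms (4/7)
12. 3064.645ms @ 64/7 + 191.54ms (4/7)
13. 3256.185ms @ 68/7 + 383.081ms (8/7)
14. 3639.266ms @ 76/7 + 191.54ms (4/7)
15. 3830.806ms @ 80/7 + 191.54ms (4/7)
16. 4022.346ms @ 12 + 335.196ms (1)
17. 4357.542ms @ 13 + 335.196ms (1)
18. 4692.737ms @ 14 + 670.391ms (2)

note 2 onset = 2b = 670.391ms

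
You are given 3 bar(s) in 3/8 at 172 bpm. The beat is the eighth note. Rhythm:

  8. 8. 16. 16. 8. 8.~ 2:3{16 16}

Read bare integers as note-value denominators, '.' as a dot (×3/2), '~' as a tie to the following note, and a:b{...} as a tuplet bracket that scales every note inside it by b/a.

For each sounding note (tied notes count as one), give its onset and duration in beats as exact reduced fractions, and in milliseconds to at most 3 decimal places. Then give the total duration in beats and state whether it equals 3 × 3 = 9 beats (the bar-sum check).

1) 0.0ms=0b +523.256ms=3/2b
2) 523.256ms=3/2b +523.256ms=3/2b
3) 1046.512ms=3b +261.628ms=3/4b
4) 1308.14ms=15/4b +261.628ms=3/4b
5) 1569.767ms=9/2b +523.256ms=3/2b
6) 2093.023ms=6b +784.884ms=9/4b
7) 2877.907ms=33/4b +261.628ms=3/4b
Σ=9b of 9 (172bpm 3/8) — PASS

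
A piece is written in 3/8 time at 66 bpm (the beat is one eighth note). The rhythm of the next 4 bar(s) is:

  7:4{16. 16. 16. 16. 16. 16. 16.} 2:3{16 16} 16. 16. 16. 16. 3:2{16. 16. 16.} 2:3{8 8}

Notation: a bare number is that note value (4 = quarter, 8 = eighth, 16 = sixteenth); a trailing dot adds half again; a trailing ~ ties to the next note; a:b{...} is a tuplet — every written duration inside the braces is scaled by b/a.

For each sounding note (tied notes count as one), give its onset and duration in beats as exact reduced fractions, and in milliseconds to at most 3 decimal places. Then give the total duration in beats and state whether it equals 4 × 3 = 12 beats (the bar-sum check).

1) 0.0ms=0b +389.61ms=3/7b
2) 389.61ms=3/7b +389.61ms=3/7b
3) 779.221ms=6/7b +389.61ms=3/7b
4) 1168.831ms=9/7b +389.61ms=3/7b
5) 1558.442ms=12/7b +389.61ms=3/7b
6) 1948.052ms=15/7b +389.61ms=3/7b
7) 2337.662ms=18/7b +389.61ms=3/7b
8) 2727.273ms=3b +681.818ms=3/4b
9) 3409.091ms=15/4b +681.818ms=3/4b
10) 4090.909ms=9/2b +681.818ms=3/4b
11) 4772.727ms=21/4b +681.818ms=3/4b
12) 5454.545ms=6b +681.818ms=3/4b
13) 6136.364ms=27/4b +681.818ms=3/4b
14) 6818.182ms=15/2b +454.545ms=1/2b
15) 7272.727ms=8b +454.545ms=1/2b
16) 7727.273ms=17/2b +454.545ms=1/2b
17) 8181.818ms=9b +1363.636ms=3/2b
18) 9545.455ms=21/2b +1363.636ms=3/2b
Σ=12b of 12 (66bpm 3/8) — PASS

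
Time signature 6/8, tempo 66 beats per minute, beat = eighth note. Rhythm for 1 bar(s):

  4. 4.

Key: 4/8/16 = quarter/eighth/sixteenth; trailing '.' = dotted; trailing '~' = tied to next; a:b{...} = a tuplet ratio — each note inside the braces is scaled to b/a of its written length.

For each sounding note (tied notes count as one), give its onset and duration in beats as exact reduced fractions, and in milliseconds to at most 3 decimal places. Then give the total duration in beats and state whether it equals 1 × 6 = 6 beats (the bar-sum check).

1) 0.0ms=0b +2727.273ms=3b
2) 2727.273ms=3b +2727.273ms=3b
Σ=6b of 6 (66bpm 6/8) — PASS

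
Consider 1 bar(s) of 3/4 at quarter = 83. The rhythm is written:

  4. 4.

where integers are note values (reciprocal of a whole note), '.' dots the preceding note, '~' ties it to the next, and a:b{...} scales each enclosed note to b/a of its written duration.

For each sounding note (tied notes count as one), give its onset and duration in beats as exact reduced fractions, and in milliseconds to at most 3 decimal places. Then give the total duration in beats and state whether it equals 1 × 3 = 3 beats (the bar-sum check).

1) 0.0ms=0b +1084.337ms=3/2b
2) 1084.337ms=3/2b +1084.337ms=3/2b
Σ=3b of 3 (83bpm 3/4) — PASS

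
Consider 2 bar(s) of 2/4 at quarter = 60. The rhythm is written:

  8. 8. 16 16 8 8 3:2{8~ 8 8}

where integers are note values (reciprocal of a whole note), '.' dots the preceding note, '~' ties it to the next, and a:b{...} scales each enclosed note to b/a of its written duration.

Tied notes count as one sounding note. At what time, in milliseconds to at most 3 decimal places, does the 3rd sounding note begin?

note 3 onset = 3/2b = 1500.0ms

1. 0.0ms @ 0 + 750.0ms (3/4)
2. 750.0ms @ 3/4 + 750.0ms (3/4)
3. 1500.0ms @ 3/2 + 250.0ms (1/4)
4. 1750.0ms @ 7/4 + 250.0ms (1/4)
5. 2000.0ms @ 2 + 500.0ms (1/2)
6. 2500.0ms @ 5/2 + 500.0ms (1/2)
7. 3000.0ms @ 3 + 666.667ms (2/3)
8. 3666.667ms @ 11/3 + 333.333ms (1/3)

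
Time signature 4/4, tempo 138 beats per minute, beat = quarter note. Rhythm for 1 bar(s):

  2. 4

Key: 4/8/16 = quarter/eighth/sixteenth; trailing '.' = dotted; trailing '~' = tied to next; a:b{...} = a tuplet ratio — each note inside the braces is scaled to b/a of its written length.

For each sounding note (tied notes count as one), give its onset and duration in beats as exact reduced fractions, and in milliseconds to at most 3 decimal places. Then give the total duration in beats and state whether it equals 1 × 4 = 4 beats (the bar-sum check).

1) 0.0ms=0b +1304.348ms=3b
2) 1304.348ms=3b +434.783ms=1b
Σ=4b of 4 (138bpm 4/4) — PASS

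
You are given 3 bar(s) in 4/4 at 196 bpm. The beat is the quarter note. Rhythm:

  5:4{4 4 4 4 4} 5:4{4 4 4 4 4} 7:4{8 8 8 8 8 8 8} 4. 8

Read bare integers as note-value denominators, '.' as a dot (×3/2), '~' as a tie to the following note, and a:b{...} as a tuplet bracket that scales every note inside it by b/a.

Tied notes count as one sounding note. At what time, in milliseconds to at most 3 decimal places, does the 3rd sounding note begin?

1. 0.0ms @ 0 + 244.898ms (4/5)
2. 244.898ms @ 4/5 + 244.898ms (4/5)
3. 489.796ms @ 8/5 + 244.898ms (4/5)
4. 734.694ms @ 12/5 + 244.898ms (4/5)
5. 979.592ms @ 16/5 + 244.898ms (4/5)
6. 1224.49ms @ 4 + 244.898ms (4/5)
7. 1469.388ms @ 24/5 + 244.898ms (4/5)
8. 1714.286ms @ 28/5 + 244.898ms (4/5)
9. 1959.184ms @ 32/5 + 244.898ms (4/5)
10. 2204.082ms @ 36/5 + 244.898ms (4/5)
11. 2448.98ms @ 8 + 87.464ms (2/7)
12. 2536.443ms @ 58/7 + 87.464ms (2/7)
13. 2623.907ms @ 60/7 + 87.464ms (2/7)
14. 2711.37ms @ 62/7 + 87.464ms (2/7)
15. 2798.834ms @ 64/7 + 87.464ms (2/7)
16. 2886.297ms @ 66/7 + 87.464ms (2/7)
17. 2973.761ms @ 68/7 + 87.464ms (2/7)
18. 3061.224ms @ 10 + 459.184ms (3/2)
19. 3520.408ms @ 23/2 + 153.061ms (1/2)

note 3 onset = 8/5b = 489.796ms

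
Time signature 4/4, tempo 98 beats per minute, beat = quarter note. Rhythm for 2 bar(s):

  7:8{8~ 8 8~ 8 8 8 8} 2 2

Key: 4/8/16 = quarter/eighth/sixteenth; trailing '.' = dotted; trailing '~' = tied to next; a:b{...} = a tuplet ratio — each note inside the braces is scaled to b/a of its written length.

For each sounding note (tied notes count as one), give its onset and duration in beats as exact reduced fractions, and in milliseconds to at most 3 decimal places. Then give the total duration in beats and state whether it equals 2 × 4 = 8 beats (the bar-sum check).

1) 0.0ms=0b +699.708ms=8/7b
2) 699.708ms=8/7b +699.708ms=8/7b
3) 1399.417ms=16/7b +349.854ms=4/7b
4) 1749.271ms=20/7b +349.854ms=4/7b
5) 2099.125ms=24/7b +349.854ms=4/7b
6) 2448.98ms=4b +1224.49ms=2b
7) 3673.469ms=6b +1224.49ms=2b
Σ=8b of 8 (98bpm 4/4) — PASS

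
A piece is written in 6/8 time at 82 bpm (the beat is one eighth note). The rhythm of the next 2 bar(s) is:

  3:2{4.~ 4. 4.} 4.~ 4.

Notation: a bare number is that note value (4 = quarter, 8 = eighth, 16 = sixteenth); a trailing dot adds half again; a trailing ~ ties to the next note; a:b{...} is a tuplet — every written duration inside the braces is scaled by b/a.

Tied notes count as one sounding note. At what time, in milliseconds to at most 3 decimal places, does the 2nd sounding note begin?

note 2 onset = 4b = 2926.829ms

1. 0.0ms @ 0 + 2926.829ms (4)
2. 2926.829ms @ 4 + 1463.415ms (2)
3. 4390.244ms @ 6 + 4390.244ms (6)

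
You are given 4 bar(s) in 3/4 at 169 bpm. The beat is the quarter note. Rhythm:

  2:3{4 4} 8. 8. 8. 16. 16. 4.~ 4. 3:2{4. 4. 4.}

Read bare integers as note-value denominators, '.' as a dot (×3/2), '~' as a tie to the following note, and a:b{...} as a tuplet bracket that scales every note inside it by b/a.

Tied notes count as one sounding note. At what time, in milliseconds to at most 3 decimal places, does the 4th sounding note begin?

note 4 onset = 15/4b = 1331.361ms

1. 0.0ms @ 0 + 532.544ms (3/2)
2. 532.544ms @ 3/2 + 532.544ms (3/2)
3. 1065.089ms @ 3 + 266.272ms (3/4)
4. 1331.361ms @ 15/4 + 266.272ms (3/4)
5. 1597.633ms @ 9/2 + 266.272ms (3/4)
6. 1863.905ms @ 21/4 + 133.136ms (3/8)
7. 1997.041ms @ 45/8 + 133.136ms (3/8)
8. 2130.178ms @ 6 + 1065.089ms (3)
9. 3195.266ms @ 9 + 355.03ms (1)
10. 3550.296ms @ 10 + 355.03ms (1)
11. 3905.325ms @ 11 + 355.03ms (1)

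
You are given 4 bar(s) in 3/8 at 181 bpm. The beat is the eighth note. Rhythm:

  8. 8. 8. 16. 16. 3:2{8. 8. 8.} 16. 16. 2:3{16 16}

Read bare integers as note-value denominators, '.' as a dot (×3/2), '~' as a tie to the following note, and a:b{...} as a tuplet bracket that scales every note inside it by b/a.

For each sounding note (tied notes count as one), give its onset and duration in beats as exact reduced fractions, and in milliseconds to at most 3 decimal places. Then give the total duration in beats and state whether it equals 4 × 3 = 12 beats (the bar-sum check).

1) 0.0ms=0b +497.238ms=3/2b
2) 497.238ms=3/2b +497.238ms=3/2b
3) 994.475ms=3b +497.238ms=3/2b
4) 1491.713ms=9/2b +248.619ms=3/4b
5) 1740.331ms=21/4b +248.619ms=3/4b
6) 1988.95ms=6b +331.492ms=1b
7) 2320.442ms=7b +331.492ms=1b
8) 2651.934ms=8b +331.492ms=1b
9) 2983.425ms=9b +248.619ms=3/4b
10) 3232.044ms=39/4b +248.619ms=3/4b
11) 3480.663ms=21/2b +248.619ms=3/4b
12) 3729.282ms=45/4b +248.619ms=3/4b
Σ=12b of 12 (181bpm 3/8) — PASS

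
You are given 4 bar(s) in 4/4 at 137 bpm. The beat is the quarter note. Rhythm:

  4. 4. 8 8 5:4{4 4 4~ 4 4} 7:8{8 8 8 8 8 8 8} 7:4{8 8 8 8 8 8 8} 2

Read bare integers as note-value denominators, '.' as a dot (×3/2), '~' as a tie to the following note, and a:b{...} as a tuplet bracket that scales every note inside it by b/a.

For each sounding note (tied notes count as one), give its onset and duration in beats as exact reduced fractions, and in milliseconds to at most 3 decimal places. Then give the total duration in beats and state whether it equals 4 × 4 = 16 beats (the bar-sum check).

1) 0.0ms=0b +656.934ms=3/2b
2) 656.934ms=3/2b +656.934ms=3/2b
3) 1313.869ms=3b +218.978ms=1/2b
4) 1532.847ms=7/2b +218.978ms=1/2b
5) 1751.825ms=4b +350.365ms=4/5b
6) 2102.19ms=24/5b +350.365ms=4/5b
7) 2452.555ms=28/5b +700.73ms=8/5b
8) 3153.285ms=36/5b +350.365ms=4/5b
9) 3503.65ms=8b +250.261ms=4/7b
10) 3753.91ms=60/7b +250.261ms=4/7b
11) 4004.171ms=64/7b +250.261ms=4/7b
12) 4254.432ms=68/7b +250.261ms=4/7b
13) 4504.692ms=72/7b +250.261ms=4/7b
14) 4754.953ms=76/7b +250.261ms=4/7b
15) 5005.214ms=80/7b +250.261ms=4/7b
16) 5255.474ms=12b +125.13ms=2/7b
17) 5380.605ms=86/7b +125.13ms=2/7b
18) 5505.735ms=88/7b +125.13ms=2/7b
19) 5630.865ms=90/7b +125.13ms=2/7b
20) 5755.996ms=92/7b +125.13ms=2/7b
21) 5881.126ms=94/7b +125.13ms=2/7b
22) 6006.257ms=96/7b +125.13ms=2/7b
23) 6131.387ms=14b +875.912ms=2b
Σ=16b of 16 (137bpm 4/4) — PASS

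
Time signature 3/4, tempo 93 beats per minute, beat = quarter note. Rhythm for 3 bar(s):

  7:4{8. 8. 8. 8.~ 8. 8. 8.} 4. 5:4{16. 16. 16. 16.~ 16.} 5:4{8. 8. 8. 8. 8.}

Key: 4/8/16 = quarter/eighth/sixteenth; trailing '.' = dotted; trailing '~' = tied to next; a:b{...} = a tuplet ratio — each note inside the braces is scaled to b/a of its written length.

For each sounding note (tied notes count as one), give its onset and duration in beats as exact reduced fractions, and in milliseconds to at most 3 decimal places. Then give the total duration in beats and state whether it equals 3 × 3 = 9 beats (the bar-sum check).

1) 0.0ms=0b +276.498ms=3/7b
2) 276.498ms=3/7b +276.498ms=3/7b
3) 552.995ms=6/7b +276.498ms=3/7b
4) 829.493ms=9/7b +552.995ms=6/7b
5) 1382.488ms=15/7b +276.498ms=3/7b
6) 1658.986ms=18/7b +276.498ms=3/7b
7) 1935.484ms=3b +967.742ms=3/2b
8) 2903.226ms=9/2b +193.548ms=3/10b
9) 3096.774ms=24/5b +193.548ms=3/10b
10) 3290.323ms=51/10b +193.548ms=3/10b
11) 3483.871ms=27/5b +387.097ms=3/5b
12) 3870.968ms=6b +387.097ms=3/5b
13) 4258.065ms=33/5b +387.097ms=3/5b
14) 4645.161ms=36/5b +387.097ms=3/5b
15) 5032.258ms=39/5b +387.097ms=3/5b
16) 5419.355ms=42/5b +387.097ms=3/5b
Σ=9b of 9 (93bpm 3/4) — PASS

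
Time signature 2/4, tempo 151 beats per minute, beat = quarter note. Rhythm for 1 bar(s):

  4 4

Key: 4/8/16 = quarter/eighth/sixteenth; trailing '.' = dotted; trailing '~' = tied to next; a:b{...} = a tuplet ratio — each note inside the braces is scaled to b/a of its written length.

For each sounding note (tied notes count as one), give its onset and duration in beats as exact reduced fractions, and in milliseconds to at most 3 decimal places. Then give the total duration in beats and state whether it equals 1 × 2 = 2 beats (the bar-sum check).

1) 0.0ms=0b +397.351ms=1b
2) 397.351ms=1b +397.351ms=1b
Σ=2b of 2 (151bpm 2/4) — PASS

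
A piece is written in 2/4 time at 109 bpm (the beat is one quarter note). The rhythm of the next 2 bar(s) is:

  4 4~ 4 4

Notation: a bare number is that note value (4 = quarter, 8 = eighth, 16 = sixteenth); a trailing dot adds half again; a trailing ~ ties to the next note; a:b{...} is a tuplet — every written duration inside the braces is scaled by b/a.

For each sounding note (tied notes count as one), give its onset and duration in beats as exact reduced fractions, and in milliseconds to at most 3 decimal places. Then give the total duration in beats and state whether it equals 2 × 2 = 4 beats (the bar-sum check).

1) 0.0ms=0b +550.459ms=1b
2) 550.459ms=1b +1100.917ms=2b
3) 1651.376ms=3b +550.459ms=1b
Σ=4b of 4 (109bpm 2/4) — PASS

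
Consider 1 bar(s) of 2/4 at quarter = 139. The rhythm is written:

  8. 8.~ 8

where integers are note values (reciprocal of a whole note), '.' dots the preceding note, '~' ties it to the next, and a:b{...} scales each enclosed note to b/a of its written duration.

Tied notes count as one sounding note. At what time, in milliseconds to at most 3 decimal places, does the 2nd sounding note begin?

1. 0.0ms @ 0 + 323.741ms (3/4)
2. 323.741ms @ 3/4 + 539.568ms (5/4)

note 2 onset = 3/4b = 323.741ms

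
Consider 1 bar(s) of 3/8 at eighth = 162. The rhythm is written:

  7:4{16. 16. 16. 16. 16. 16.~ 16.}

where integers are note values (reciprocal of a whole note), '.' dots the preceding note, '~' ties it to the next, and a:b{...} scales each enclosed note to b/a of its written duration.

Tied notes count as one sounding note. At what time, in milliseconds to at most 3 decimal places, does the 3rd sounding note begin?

note 3 onset = 6/7b = 317.46ms

1. 0.0ms @ 0 + 158.73ms (3/7)
2. 158.73ms @ 3/7 + 158.73ms (3/7)
3. 317.46ms @ 6/7 + 158.73ms (3/7)
4. 476.19ms @ 9/7 + 158.73ms (3/7)
5. 634.921ms @ 12/7 + 158.73ms (3/7)
6. 793.651ms @ 15/7 + 317.46ms (6/7)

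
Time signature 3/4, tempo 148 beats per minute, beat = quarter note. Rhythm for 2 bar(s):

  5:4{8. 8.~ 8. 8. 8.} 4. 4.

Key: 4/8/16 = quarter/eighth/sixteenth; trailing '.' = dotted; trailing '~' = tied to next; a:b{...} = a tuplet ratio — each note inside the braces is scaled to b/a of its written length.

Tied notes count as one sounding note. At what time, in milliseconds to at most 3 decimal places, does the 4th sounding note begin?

note 4 onset = 12/5b = 972.973ms

1. 0.0ms @ 0 + 243.243ms (3/5)
2. 243.243ms @ 3/5 + 486.486ms (6/5)
3. 729.73ms @ 9/5 + 243.243ms (3/5)
4. 972.973ms @ 12/5 + 243.243ms (3/5)
5. 1216.216ms @ 3 + 608.108ms (3/2)
6. 1824.324ms @ 9/2 + 608.108ms (3/2)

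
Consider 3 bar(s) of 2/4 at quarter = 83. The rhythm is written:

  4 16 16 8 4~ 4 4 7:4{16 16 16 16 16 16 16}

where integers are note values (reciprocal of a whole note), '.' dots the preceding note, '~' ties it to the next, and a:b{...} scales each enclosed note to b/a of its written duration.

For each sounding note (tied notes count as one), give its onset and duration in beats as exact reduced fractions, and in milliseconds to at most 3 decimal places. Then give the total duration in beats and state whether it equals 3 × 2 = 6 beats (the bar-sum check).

1) 0.0ms=0b +722.892ms=1b
2) 722.892ms=1b +180.723ms=1/4b
3) 903.614ms=5/4b +180.723ms=1/4b
4) 1084.337ms=3/2b +361.446ms=1/2b
5) 1445.783ms=2b +1445.783ms=2b
6) 2891.566ms=4b +722.892ms=1b
7) 3614.458ms=5b +103.27ms=1/7b
8) 3717.728ms=36/7b +103.27ms=1/7b
9) 3820.998ms=37/7b +103.27ms=1/7b
10) 3924.269ms=38/7b +103.27ms=1/7b
11) 4027.539ms=39/7b +103.27ms=1/7b
12) 4130.809ms=40/7b +103.27ms=1/7b
13) 4234.079ms=41/7b +103.27ms=1/7b
Σ=6b of 6 (83bpm 2/4) — PASS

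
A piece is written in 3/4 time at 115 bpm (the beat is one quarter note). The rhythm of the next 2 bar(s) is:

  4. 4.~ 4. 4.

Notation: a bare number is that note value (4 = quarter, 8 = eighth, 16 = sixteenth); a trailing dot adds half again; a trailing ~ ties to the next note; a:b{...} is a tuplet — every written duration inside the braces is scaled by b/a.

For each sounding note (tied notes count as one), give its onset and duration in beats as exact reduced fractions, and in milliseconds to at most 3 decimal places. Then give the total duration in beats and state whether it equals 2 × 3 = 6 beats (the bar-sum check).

1) 0.0ms=0b +782.609ms=3/2b
2) 782.609ms=3/2b +1565.217ms=3b
3) 2347.826ms=9/2b +782.609ms=3/2b
Σ=6b of 6 (115bpm 3/4) — PASS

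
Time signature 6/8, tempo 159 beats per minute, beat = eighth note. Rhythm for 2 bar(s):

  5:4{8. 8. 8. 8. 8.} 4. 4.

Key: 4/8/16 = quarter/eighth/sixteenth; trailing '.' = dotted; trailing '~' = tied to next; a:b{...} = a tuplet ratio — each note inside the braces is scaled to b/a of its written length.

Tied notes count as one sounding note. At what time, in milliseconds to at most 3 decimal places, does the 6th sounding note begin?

1. 0.0ms @ 0 + 452.83ms (6/5)
2. 452.83ms @ 6/5 + 452.83ms (6/5)
3. 905.66ms @ 12/5 + 452.83ms (6/5)
4. 1358.491ms @ 18/5 + 452.83ms (6/5)
5. 1811.321ms @ 24/5 + 452.83ms (6/5)
6. 2264.151ms @ 6 + 1132.075ms (3)
7. 3396.226ms @ 9 + 1132.075ms (3)

note 6 onset = 6b = 2264.151ms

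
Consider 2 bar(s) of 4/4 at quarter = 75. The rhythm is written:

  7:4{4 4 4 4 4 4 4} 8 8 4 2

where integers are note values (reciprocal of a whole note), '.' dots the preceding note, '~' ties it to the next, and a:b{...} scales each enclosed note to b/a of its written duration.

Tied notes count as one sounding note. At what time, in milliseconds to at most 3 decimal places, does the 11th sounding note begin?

note 11 onset = 6b = 4800.0ms

1. 0.0ms @ 0 + 457.143ms (4/7)
2. 457.143ms @ 4/7 + 457.143ms (4/7)
3. 914.286ms @ 8/7 + 457.143ms (4/7)
4. 1371.429ms @ 12/7 + 457.143ms (4/7)
5. 1828.571ms @ 16/7 + 457.143ms (4/7)
6. 2285.714ms @ 20/7 + 457.143ms (4/7)
7. 2742.857ms @ 24/7 + 457.143ms (4/7)
8. 3200.0ms @ 4 + 400.0ms (1/2)
9. 3600.0ms @ 9/2 + 400.0ms (1/2)
10. 4000.0ms @ 5 + 800.0ms (1)
11. 4800.0ms @ 6 + 1600.0ms (2)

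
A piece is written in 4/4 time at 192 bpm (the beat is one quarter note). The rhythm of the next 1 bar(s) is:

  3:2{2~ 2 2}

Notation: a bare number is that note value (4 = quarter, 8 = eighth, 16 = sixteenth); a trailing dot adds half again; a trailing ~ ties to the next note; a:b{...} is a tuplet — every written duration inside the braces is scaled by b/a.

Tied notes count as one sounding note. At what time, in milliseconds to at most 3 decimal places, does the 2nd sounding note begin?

1. 0.0ms @ 0 + 833.333ms (8/3)
2. 833.333ms @ 8/3 + 416.667ms (4/3)

note 2 onset = 8/3b = 833.333ms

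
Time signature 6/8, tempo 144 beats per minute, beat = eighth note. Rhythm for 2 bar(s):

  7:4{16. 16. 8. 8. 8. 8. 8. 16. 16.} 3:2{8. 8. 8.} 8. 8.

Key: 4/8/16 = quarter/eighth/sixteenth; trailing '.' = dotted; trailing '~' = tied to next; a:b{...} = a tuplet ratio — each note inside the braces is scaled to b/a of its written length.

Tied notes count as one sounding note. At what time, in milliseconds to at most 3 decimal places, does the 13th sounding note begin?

note 13 onset = 9b = 3750.0ms

1. 0.0ms @ 0 + 178.571ms (3/7)
2. 178.571ms @ 3/7 + 178.571ms (3/7)
3. 357.143ms @ 6/7 + 357.143ms (6/7)
4. 714.286ms @ 12/7 + 357.143ms (6/7)
5. 1071.429ms @ 18/7 + 357.143ms (6/7)
6. 1428.571ms @ 24/7 + 357.143ms (6/7)
7. 1785.714ms @ 30/7 + 357.143ms (6/7)
8. 2142.857ms @ 36/7 + 178.571ms (3/7)
9. 2321.429ms @ 39/7 + 178.571ms (3/7)
10. 2500.0ms @ 6 + 416.667ms (1)
11. 2916.667ms @ 7 + 416.667ms (1)
12. 3333.333ms @ 8 + 416.667ms (1)
13. 3750.0ms @ 9 + 625.0ms (3/2)
14. 4375.0ms @ 21/2 + 625.0ms (3/2)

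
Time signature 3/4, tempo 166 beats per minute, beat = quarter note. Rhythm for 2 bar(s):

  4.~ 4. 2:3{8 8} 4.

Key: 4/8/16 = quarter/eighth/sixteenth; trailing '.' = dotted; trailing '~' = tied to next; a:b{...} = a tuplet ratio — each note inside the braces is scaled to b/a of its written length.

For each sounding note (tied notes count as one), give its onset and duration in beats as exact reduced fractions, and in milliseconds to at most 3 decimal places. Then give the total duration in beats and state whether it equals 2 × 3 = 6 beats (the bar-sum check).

1) 0.0ms=0b +1084.337ms=3b
2) 1084.337ms=3b +271.084ms=3/4b
3) 1355.422ms=15/4b +271.084ms=3/4b
4) 1626.506ms=9/2b +542.169ms=3/2b
Σ=6b of 6 (166bpm 3/4) — PASS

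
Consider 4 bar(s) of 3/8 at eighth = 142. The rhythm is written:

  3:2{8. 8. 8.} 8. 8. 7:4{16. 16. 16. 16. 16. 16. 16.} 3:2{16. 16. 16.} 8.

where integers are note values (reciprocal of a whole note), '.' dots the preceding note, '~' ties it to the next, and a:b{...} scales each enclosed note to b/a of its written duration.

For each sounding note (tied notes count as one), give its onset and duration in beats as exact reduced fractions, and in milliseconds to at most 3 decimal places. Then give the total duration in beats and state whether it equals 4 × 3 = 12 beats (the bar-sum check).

1) 0.0ms=0b +422.535ms=1b
2) 422.535ms=1b +422.535ms=1b
3) 845.07ms=2b +422.535ms=1b
4) 1267.606ms=3b +633.803ms=3/2b
5) 1901.408ms=9/2b +633.803ms=3/2b
6) 2535.211ms=6b +181.087ms=3/7b
7) 2716.298ms=45/7b +181.087ms=3/7b
8) 2897.384ms=48/7b +181.087ms=3/7b
9) 3078.471ms=51/7b +181.087ms=3/7b
10) 3259.557ms=54/7b +181.087ms=3/7b
11) 3440.644ms=57/7b +181.087ms=3/7b
12) 3621.73ms=60/7b +181.087ms=3/7b
13) 3802.817ms=9b +211.268ms=1/2b
14) 4014.085ms=19/2b +211.268ms=1/2b
15) 4225.352ms=10b +211.268ms=1/2b
16) 4436.62ms=21/2b +633.803ms=3/2b
Σ=12b of 12 (142bpm 3/8) — PASS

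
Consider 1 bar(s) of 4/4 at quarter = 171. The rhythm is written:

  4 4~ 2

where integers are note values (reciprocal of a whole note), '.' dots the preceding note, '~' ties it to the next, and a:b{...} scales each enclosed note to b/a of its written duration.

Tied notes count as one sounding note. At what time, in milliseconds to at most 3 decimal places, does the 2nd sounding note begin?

1. 0.0ms @ 0 + 350.877ms (1)
2. 350.877ms @ 1 + 1052.632ms (3)

note 2 onset = 1b = 350.877ms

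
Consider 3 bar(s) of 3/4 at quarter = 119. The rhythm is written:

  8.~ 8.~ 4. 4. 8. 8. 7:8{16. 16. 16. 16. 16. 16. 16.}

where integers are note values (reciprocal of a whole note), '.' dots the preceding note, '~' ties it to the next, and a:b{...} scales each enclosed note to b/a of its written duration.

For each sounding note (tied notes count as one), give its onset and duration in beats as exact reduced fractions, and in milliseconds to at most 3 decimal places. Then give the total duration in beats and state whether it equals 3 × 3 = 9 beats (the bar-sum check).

1) 0.0ms=0b +1512.605ms=3b
2) 1512.605ms=3b +756.303ms=3/2b
3) 2268.908ms=9/2b +378.151ms=3/4b
4) 2647.059ms=21/4b +378.151ms=3/4b
5) 3025.21ms=6b +216.086ms=3/7b
6) 3241.297ms=45/7b +216.086ms=3/7b
7) 3457.383ms=48/7b +216.086ms=3/7b
8) 3673.469ms=51/7b +216.086ms=3/7b
9) 3889.556ms=54/7b +216.086ms=3/7b
10) 4105.642ms=57/7b +216.086ms=3/7b
11) 4321.729ms=60/7b +216.086ms=3/7b
Σ=9b of 9 (119bpm 3/4) — PASS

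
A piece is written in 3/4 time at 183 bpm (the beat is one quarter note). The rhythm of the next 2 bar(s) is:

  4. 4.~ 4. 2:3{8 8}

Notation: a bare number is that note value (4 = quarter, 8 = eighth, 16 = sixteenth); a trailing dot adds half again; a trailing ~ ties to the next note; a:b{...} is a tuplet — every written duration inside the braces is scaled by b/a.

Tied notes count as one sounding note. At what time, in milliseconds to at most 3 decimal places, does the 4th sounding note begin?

note 4 onset = 21/4b = 1721.311ms

1. 0.0ms @ 0 + 491.803ms (3/2)
2. 491.803ms @ 3/2 + 983.607ms (3)
3. 1475.41ms @ 9/2 + 245.902ms (3/4)
4. 1721.311ms @ 21/4 + 245.902ms (3/4)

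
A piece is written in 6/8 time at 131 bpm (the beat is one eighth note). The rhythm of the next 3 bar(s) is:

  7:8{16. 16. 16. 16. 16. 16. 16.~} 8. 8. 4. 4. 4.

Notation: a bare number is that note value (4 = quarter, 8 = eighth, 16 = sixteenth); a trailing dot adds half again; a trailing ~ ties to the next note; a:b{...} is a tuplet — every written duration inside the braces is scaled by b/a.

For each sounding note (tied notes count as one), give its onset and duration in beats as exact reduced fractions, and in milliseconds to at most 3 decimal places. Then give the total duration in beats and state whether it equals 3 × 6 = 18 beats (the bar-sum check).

1) 0.0ms=0b +392.585ms=6/7b
2) 392.585ms=6/7b +392.585ms=6/7b
3) 785.169ms=12/7b +392.585ms=6/7b
4) 1177.754ms=18/7b +392.585ms=6/7b
5) 1570.338ms=24/7b +392.585ms=6/7b
6) 1962.923ms=30/7b +392.585ms=6/7b
7) 2355.507ms=36/7b +1079.607ms=33/14b
8) 3435.115ms=15/2b +687.023ms=3/2b
9) 4122.137ms=9b +1374.046ms=3b
10) 5496.183ms=12b +1374.046ms=3b
11) 6870.229ms=15b +1374.046ms=3b
Σ=18b of 18 (131bpm 6/8) — PASS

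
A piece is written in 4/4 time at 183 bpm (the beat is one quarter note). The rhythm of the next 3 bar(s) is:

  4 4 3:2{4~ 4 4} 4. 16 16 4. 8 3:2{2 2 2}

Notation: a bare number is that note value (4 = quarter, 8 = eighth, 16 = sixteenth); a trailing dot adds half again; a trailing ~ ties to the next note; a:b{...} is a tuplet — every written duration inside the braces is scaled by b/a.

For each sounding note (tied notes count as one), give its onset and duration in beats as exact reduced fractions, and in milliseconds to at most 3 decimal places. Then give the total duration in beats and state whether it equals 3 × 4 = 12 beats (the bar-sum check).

1) 0.0ms=0b +327.869ms=1b
2) 327.869ms=1b +327.869ms=1b
3) 655.738ms=2b +437.158ms=4/3b
4) 1092.896ms=10/3b +218.579ms=2/3b
5) 1311.475ms=4b +491.803ms=3/2b
6) 1803.279ms=11/2b +81.967ms=1/4b
7) 1885.246ms=23/4b +81.967ms=1/4b
8) 1967.213ms=6b +491.803ms=3/2b
9) 2459.016ms=15/2b +163.934ms=1/2b
10) 2622.951ms=8b +437.158ms=4/3b
11) 3060.109ms=28/3b +437.158ms=4/3b
12) 3497.268ms=32/3b +437.158ms=4/3b
Σ=12b of 12 (183bpm 4/4) — PASS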